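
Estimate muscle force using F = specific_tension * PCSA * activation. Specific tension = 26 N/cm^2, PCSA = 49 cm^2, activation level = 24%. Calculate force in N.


F = sigma * PCSA * activation
F = 26 * 49 * 0.24
F = 305.8 N


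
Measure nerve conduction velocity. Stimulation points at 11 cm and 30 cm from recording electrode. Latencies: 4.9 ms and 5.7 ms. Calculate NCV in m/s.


Distance = (30 - 11) / 100 = 0.19 m
dt = (5.7 - 4.9) / 1000 = 8.0000e-04 s
NCV = dist / dt = 237.5 m/s


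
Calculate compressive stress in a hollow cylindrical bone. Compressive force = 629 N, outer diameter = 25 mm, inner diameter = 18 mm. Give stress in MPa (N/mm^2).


A = pi*(r_o^2 - r_i^2)
r_o = 12.5 mm, r_i = 9 mm
A = 236.405 mm^2
sigma = F/A = 629 / 236.405
sigma = 2.661 MPa


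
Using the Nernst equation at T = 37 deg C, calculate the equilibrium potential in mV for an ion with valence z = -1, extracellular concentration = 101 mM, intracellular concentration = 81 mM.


E = (RT/(zF)) * ln(C_out/C_in)
T = 37 + 273.15 = 310.15 K
E = (8.314 * 310.15 / (-1 * 96485)) * ln(101/81)
E = -5.898 mV


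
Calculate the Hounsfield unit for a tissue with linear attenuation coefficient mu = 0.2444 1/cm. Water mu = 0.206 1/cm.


HU = ((mu_tissue - mu_water) / mu_water) * 1000
HU = ((0.2444 - 0.206) / 0.206) * 1000
HU = 186.4


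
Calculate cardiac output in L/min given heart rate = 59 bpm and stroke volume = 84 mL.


CO = HR * SV
CO = 59 * 84 / 1000
CO = 4.956 L/min


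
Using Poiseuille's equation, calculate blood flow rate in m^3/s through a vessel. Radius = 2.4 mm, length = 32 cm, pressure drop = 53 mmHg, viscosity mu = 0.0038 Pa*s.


Q = pi*r^4*dP / (8*mu*L)
r = 0.0024 m, L = 0.32 m
dP = 53 mmHg = 7066.066 Pa
Q = 7.5709e-05 m^3/s


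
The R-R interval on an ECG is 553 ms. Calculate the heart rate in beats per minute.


HR = 60 / RR_interval(s)
RR = 553 ms = 0.553 s
HR = 60 / 0.553 = 108.5 bpm


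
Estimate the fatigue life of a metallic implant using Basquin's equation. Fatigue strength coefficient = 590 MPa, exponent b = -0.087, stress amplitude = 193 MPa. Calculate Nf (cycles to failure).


sigma_a = sigma_f' * (2Nf)^b
2Nf = (sigma_a/sigma_f')^(1/b)
2Nf = (193/590)^(1/-0.087)
2Nf = 378529.76
Nf = 1.893e+05


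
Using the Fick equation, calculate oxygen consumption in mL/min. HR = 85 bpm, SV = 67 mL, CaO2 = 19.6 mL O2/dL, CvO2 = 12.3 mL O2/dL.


CO = HR*SV = 85*67/1000 = 5.695 L/min
a-v O2 diff = 19.6 - 12.3 = 7.3 mL/dL
VO2 = CO * (CaO2-CvO2) * 10 dL/L
VO2 = 5.695 * 7.3 * 10
VO2 = 415.7 mL/min


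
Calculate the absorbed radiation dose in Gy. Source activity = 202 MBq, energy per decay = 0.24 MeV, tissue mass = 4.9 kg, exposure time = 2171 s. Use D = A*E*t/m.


A = 202 MBq = 2.0200e+08 Bq
E = 0.24 MeV = 3.8448e-14 J
D = A*E*t/m = 2.0200e+08*3.8448e-14*2171/4.9
D = 0.003441 Gy


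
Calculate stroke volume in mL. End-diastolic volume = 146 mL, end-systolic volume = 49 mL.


SV = EDV - ESV
SV = 146 - 49
SV = 97 mL


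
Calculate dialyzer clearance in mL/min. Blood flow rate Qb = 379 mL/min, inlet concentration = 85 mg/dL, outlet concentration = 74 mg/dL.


K = Qb * (Cb_in - Cb_out) / Cb_in
K = 379 * (85 - 74) / 85
K = 49.05 mL/min


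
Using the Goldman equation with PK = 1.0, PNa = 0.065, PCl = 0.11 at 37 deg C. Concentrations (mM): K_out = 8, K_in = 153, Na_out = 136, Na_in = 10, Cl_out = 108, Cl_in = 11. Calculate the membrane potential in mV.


Vm = (RT/F)*ln((PK*Ko + PNa*Nao + PCl*Cli)/(PK*Ki + PNa*Nai + PCl*Clo))
Numer = 18.05, Denom = 165.53
Vm = -59.22 mV


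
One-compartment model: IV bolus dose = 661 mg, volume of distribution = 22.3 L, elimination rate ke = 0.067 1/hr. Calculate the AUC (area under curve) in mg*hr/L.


C0 = Dose/Vd = 661/22.3 = 29.6413 mg/L
AUC = C0/ke = 29.6413/0.067
AUC = 442.4 mg*hr/L


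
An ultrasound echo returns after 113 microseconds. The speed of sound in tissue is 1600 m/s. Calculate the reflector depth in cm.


depth = c * t / 2
t = 113 us = 1.1300e-04 s
depth = 1600 * 1.1300e-04 / 2
depth = 0.0904 m = 9.04 cm


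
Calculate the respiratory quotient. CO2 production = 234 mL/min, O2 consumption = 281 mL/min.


RQ = VCO2 / VO2
RQ = 234 / 281
RQ = 0.8327


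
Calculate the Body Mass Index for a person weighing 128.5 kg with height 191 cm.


BMI = weight / height^2
height = 191 cm = 1.91 m
BMI = 128.5 / 1.91^2
BMI = 35.22 kg/m^2


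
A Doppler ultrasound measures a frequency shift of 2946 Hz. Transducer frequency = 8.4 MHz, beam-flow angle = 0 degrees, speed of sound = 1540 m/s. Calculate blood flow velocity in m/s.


v = fd * c / (2 * f0 * cos(theta))
v = 2946 * 1540 / (2 * 8.4000e+06 * cos(0))
v = 0.2701 m/s


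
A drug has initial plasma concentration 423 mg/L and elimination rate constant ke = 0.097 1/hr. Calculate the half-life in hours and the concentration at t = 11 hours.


t_half = ln(2) / ke = 0.693147 / 0.097 = 7.146 hr
C(t) = C0 * exp(-ke*t) = 423 * exp(-0.097*11)
C(11) = 145.5 mg/L


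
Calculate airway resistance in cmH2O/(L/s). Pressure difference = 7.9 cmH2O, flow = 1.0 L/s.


R = dP / flow
R = 7.9 / 1.0
R = 7.9 cmH2O/(L/s)


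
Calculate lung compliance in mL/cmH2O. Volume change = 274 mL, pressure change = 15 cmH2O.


C = dV / dP
C = 274 / 15
C = 18.27 mL/cmH2O


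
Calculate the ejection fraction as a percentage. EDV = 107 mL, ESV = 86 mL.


SV = EDV - ESV = 107 - 86 = 21 mL
EF = SV/EDV * 100 = 21/107 * 100
EF = 19.63%


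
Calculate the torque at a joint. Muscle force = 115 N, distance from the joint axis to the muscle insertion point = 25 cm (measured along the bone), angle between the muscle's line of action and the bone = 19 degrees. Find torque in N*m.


Torque = F * d * sin(theta)   (moment arm = d*sin(theta))
d = 25 cm = 0.25 m
Torque = 115 * 0.25 * sin(19)
Torque = 9.36 N*m


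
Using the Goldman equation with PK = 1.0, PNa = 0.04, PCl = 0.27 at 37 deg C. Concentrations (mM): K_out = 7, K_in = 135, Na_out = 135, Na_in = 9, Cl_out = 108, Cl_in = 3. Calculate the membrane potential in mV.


Vm = (RT/F)*ln((PK*Ko + PNa*Nao + PCl*Cli)/(PK*Ki + PNa*Nai + PCl*Clo))
Numer = 13.21, Denom = 164.52
Vm = -67.4 mV


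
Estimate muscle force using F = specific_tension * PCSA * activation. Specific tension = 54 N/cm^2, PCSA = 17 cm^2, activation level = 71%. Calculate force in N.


F = sigma * PCSA * activation
F = 54 * 17 * 0.71
F = 651.8 N


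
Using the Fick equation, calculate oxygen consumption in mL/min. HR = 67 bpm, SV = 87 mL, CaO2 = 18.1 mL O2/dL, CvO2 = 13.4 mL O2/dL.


CO = HR*SV = 67*87/1000 = 5.829 L/min
a-v O2 diff = 18.1 - 13.4 = 4.7 mL/dL
VO2 = CO * (CaO2-CvO2) * 10 dL/L
VO2 = 5.829 * 4.7 * 10
VO2 = 274 mL/min


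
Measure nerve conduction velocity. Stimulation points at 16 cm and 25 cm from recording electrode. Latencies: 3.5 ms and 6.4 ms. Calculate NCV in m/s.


Distance = (25 - 16) / 100 = 0.09 m
dt = (6.4 - 3.5) / 1000 = 0.0029 s
NCV = dist / dt = 31.03 m/s


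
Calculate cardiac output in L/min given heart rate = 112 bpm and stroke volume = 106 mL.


CO = HR * SV
CO = 112 * 106 / 1000
CO = 11.87 L/min


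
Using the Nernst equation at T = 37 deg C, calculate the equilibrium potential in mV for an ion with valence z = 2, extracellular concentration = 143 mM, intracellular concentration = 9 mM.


E = (RT/(zF)) * ln(C_out/C_in)
T = 37 + 273.15 = 310.15 K
E = (8.314 * 310.15 / (2 * 96485)) * ln(143/9)
E = 36.96 mV


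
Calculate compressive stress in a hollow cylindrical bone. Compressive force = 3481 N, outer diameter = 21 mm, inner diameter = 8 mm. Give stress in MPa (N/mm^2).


A = pi*(r_o^2 - r_i^2)
r_o = 10.5 mm, r_i = 4 mm
A = 296.095 mm^2
sigma = F/A = 3481 / 296.095
sigma = 11.76 MPa


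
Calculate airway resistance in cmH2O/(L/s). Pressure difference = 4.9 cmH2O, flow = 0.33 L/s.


R = dP / flow
R = 4.9 / 0.33
R = 14.85 cmH2O/(L/s)


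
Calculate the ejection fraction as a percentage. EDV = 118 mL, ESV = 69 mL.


SV = EDV - ESV = 118 - 69 = 49 mL
EF = SV/EDV * 100 = 49/118 * 100
EF = 41.53%


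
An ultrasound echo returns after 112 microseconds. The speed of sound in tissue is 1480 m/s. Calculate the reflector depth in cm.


depth = c * t / 2
t = 112 us = 1.1200e-04 s
depth = 1480 * 1.1200e-04 / 2
depth = 0.08288 m = 8.288 cm


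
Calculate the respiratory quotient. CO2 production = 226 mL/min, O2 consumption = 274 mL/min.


RQ = VCO2 / VO2
RQ = 226 / 274
RQ = 0.8248


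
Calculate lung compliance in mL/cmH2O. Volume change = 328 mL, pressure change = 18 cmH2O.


C = dV / dP
C = 328 / 18
C = 18.22 mL/cmH2O


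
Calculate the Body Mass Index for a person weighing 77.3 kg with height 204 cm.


BMI = weight / height^2
height = 204 cm = 2.04 m
BMI = 77.3 / 2.04^2
BMI = 18.57 kg/m^2


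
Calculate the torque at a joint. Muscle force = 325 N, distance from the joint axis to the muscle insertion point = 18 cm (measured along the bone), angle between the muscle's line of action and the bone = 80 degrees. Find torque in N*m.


Torque = F * d * sin(theta)   (moment arm = d*sin(theta))
d = 18 cm = 0.18 m
Torque = 325 * 0.18 * sin(80)
Torque = 57.61 N*m


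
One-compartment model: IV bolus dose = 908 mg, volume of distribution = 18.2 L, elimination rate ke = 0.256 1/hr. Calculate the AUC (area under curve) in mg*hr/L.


C0 = Dose/Vd = 908/18.2 = 49.8901 mg/L
AUC = C0/ke = 49.8901/0.256
AUC = 194.9 mg*hr/L


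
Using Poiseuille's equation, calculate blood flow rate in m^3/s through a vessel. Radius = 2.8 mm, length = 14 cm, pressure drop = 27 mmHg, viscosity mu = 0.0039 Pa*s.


Q = pi*r^4*dP / (8*mu*L)
r = 0.0028 m, L = 0.14 m
dP = 27 mmHg = 3599.694 Pa
Q = 1.5913e-04 m^3/s


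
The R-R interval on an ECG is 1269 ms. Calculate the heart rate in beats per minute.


HR = 60 / RR_interval(s)
RR = 1269 ms = 1.269 s
HR = 60 / 1.269 = 47.28 bpm


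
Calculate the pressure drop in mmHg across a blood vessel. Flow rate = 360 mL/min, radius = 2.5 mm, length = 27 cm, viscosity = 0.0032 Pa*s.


dP = 8*mu*L*Q / (pi*r^4)
Q = 360 mL/min = 6e-06 m^3/s
dP = 337.944 Pa = 337.944 / 133.322 mmHg = 2.535 mmHg


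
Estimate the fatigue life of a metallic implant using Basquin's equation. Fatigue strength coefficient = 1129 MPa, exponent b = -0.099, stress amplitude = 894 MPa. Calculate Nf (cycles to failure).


sigma_a = sigma_f' * (2Nf)^b
2Nf = (sigma_a/sigma_f')^(1/b)
2Nf = (894/1129)^(1/-0.099)
2Nf = 10.563364
Nf = 5.282


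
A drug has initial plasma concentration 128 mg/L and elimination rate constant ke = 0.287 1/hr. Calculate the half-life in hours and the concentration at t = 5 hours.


t_half = ln(2) / ke = 0.693147 / 0.287 = 2.415 hr
C(t) = C0 * exp(-ke*t) = 128 * exp(-0.287*5)
C(5) = 30.48 mg/L


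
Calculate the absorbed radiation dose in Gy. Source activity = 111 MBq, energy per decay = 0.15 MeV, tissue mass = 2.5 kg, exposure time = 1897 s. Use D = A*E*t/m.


A = 111 MBq = 1.1100e+08 Bq
E = 0.15 MeV = 2.403e-14 J
D = A*E*t/m = 1.1100e+08*2.403e-14*1897/2.5
D = 0.002024 Gy


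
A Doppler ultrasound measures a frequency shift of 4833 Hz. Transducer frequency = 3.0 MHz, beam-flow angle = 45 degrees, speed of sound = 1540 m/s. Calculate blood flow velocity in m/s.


v = fd * c / (2 * f0 * cos(theta))
v = 4833 * 1540 / (2 * 3.0000e+06 * cos(45))
v = 1.754 m/s


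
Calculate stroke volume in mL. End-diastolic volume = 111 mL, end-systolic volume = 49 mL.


SV = EDV - ESV
SV = 111 - 49
SV = 62 mL


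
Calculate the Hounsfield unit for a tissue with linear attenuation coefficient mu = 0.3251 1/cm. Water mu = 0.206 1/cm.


HU = ((mu_tissue - mu_water) / mu_water) * 1000
HU = ((0.3251 - 0.206) / 0.206) * 1000
HU = 578.2


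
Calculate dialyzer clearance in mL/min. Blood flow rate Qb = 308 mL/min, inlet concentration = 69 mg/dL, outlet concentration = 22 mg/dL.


K = Qb * (Cb_in - Cb_out) / Cb_in
K = 308 * (69 - 22) / 69
K = 209.8 mL/min


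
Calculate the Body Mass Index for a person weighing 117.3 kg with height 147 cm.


BMI = weight / height^2
height = 147 cm = 1.47 m
BMI = 117.3 / 1.47^2
BMI = 54.28 kg/m^2


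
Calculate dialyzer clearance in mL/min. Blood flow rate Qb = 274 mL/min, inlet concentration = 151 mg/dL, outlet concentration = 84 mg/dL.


K = Qb * (Cb_in - Cb_out) / Cb_in
K = 274 * (151 - 84) / 151
K = 121.6 mL/min


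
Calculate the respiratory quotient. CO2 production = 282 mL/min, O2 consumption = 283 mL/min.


RQ = VCO2 / VO2
RQ = 282 / 283
RQ = 0.9965


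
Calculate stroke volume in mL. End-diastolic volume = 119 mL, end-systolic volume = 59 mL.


SV = EDV - ESV
SV = 119 - 59
SV = 60 mL


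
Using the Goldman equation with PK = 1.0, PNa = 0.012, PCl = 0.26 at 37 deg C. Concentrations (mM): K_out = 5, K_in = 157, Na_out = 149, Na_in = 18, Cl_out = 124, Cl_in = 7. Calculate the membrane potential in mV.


Vm = (RT/F)*ln((PK*Ko + PNa*Nao + PCl*Cli)/(PK*Ki + PNa*Nai + PCl*Clo))
Numer = 8.608, Denom = 189.456
Vm = -82.62 mV


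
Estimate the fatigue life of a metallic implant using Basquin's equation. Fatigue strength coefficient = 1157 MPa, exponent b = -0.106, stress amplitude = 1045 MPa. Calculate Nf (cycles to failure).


sigma_a = sigma_f' * (2Nf)^b
2Nf = (sigma_a/sigma_f')^(1/b)
2Nf = (1045/1157)^(1/-0.106)
2Nf = 2.6130165
Nf = 1.307


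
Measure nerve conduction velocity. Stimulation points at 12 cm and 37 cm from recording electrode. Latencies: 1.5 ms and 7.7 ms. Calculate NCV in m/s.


Distance = (37 - 12) / 100 = 0.25 m
dt = (7.7 - 1.5) / 1000 = 0.0062 s
NCV = dist / dt = 40.32 m/s


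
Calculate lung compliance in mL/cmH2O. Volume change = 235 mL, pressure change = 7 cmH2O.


C = dV / dP
C = 235 / 7
C = 33.57 mL/cmH2O


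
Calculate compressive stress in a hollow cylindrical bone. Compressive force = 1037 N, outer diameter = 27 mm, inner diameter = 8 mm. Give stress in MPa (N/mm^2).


A = pi*(r_o^2 - r_i^2)
r_o = 13.5 mm, r_i = 4 mm
A = 522.29 mm^2
sigma = F/A = 1037 / 522.29
sigma = 1.985 MPa


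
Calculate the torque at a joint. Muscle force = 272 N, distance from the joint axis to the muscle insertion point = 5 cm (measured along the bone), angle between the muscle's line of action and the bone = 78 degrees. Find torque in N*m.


Torque = F * d * sin(theta)   (moment arm = d*sin(theta))
d = 5 cm = 0.05 m
Torque = 272 * 0.05 * sin(78)
Torque = 13.3 N*m


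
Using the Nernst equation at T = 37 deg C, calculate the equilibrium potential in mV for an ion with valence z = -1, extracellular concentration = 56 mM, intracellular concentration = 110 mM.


E = (RT/(zF)) * ln(C_out/C_in)
T = 37 + 273.15 = 310.15 K
E = (8.314 * 310.15 / (-1 * 96485)) * ln(56/110)
E = 18.04 mV


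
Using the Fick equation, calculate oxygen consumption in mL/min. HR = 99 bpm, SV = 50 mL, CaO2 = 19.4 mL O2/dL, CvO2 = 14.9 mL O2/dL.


CO = HR*SV = 99*50/1000 = 4.95 L/min
a-v O2 diff = 19.4 - 14.9 = 4.5 mL/dL
VO2 = CO * (CaO2-CvO2) * 10 dL/L
VO2 = 4.95 * 4.5 * 10
VO2 = 222.7 mL/min


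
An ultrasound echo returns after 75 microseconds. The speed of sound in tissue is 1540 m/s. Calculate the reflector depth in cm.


depth = c * t / 2
t = 75 us = 7.5000e-05 s
depth = 1540 * 7.5000e-05 / 2
depth = 0.05775 m = 5.775 cm


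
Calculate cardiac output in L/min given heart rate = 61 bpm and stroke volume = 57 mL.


CO = HR * SV
CO = 61 * 57 / 1000
CO = 3.477 L/min


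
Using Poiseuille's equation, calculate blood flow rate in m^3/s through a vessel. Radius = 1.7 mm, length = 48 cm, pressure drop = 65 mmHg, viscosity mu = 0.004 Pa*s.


Q = pi*r^4*dP / (8*mu*L)
r = 0.0017 m, L = 0.48 m
dP = 65 mmHg = 8665.93 Pa
Q = 1.4804e-05 m^3/s


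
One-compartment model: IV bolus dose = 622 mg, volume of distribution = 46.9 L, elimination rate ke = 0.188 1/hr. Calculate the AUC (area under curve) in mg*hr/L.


C0 = Dose/Vd = 622/46.9 = 13.2623 mg/L
AUC = C0/ke = 13.2623/0.188
AUC = 70.54 mg*hr/L


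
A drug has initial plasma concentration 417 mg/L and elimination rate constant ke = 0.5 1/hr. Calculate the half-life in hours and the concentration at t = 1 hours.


t_half = ln(2) / ke = 0.693147 / 0.5 = 1.386 hr
C(t) = C0 * exp(-ke*t) = 417 * exp(-0.5*1)
C(1) = 252.9 mg/L


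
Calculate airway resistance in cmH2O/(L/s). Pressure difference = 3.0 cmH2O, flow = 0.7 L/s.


R = dP / flow
R = 3.0 / 0.7
R = 4.286 cmH2O/(L/s)


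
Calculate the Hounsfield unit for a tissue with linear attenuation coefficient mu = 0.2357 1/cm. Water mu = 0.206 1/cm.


HU = ((mu_tissue - mu_water) / mu_water) * 1000
HU = ((0.2357 - 0.206) / 0.206) * 1000
HU = 144.2


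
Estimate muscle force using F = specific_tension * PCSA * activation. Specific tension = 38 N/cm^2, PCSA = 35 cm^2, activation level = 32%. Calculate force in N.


F = sigma * PCSA * activation
F = 38 * 35 * 0.32
F = 425.6 N


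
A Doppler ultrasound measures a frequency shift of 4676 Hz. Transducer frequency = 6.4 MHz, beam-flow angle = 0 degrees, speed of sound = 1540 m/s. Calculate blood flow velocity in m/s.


v = fd * c / (2 * f0 * cos(theta))
v = 4676 * 1540 / (2 * 6.4000e+06 * cos(0))
v = 0.5626 m/s


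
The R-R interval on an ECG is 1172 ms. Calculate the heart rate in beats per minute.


HR = 60 / RR_interval(s)
RR = 1172 ms = 1.172 s
HR = 60 / 1.172 = 51.19 bpm


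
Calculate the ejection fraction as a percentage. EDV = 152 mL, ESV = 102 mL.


SV = EDV - ESV = 152 - 102 = 50 mL
EF = SV/EDV * 100 = 50/152 * 100
EF = 32.89%


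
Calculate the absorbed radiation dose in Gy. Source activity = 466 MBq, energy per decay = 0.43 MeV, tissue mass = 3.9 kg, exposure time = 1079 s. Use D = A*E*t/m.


A = 466 MBq = 4.6600e+08 Bq
E = 0.43 MeV = 6.8886e-14 J
D = A*E*t/m = 4.6600e+08*6.8886e-14*1079/3.9
D = 0.008881 Gy


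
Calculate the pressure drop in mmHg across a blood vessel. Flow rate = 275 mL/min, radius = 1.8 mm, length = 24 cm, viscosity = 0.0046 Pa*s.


dP = 8*mu*L*Q / (pi*r^4)
Q = 275 mL/min = 4.58333e-06 m^3/s
dP = 1227.44 Pa = 1227.44 / 133.322 mmHg = 9.207 mmHg


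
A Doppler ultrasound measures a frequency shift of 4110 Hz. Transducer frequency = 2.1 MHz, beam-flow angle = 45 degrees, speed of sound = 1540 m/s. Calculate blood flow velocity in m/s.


v = fd * c / (2 * f0 * cos(theta))
v = 4110 * 1540 / (2 * 2.1000e+06 * cos(45))
v = 2.131 m/s


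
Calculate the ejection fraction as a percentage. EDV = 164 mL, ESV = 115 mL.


SV = EDV - ESV = 164 - 115 = 49 mL
EF = SV/EDV * 100 = 49/164 * 100
EF = 29.88%


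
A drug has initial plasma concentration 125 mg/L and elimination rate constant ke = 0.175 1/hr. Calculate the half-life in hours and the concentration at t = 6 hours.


t_half = ln(2) / ke = 0.693147 / 0.175 = 3.961 hr
C(t) = C0 * exp(-ke*t) = 125 * exp(-0.175*6)
C(6) = 43.74 mg/L


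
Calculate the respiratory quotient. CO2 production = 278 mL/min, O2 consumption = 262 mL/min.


RQ = VCO2 / VO2
RQ = 278 / 262
RQ = 1.061


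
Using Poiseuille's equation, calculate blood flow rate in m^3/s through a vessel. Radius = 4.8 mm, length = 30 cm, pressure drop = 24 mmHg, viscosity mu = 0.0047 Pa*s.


Q = pi*r^4*dP / (8*mu*L)
r = 0.0048 m, L = 0.3 m
dP = 24 mmHg = 3199.728 Pa
Q = 4.7306e-04 m^3/s


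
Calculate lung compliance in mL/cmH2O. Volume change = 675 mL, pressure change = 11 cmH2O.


C = dV / dP
C = 675 / 11
C = 61.36 mL/cmH2O


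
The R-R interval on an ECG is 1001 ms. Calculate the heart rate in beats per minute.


HR = 60 / RR_interval(s)
RR = 1001 ms = 1.001 s
HR = 60 / 1.001 = 59.94 bpm


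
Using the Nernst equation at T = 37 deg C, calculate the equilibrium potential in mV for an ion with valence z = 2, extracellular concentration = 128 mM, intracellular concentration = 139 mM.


E = (RT/(zF)) * ln(C_out/C_in)
T = 37 + 273.15 = 310.15 K
E = (8.314 * 310.15 / (2 * 96485)) * ln(128/139)
E = -1.102 mV


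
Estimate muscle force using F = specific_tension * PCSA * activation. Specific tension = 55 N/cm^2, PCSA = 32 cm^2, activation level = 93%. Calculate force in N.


F = sigma * PCSA * activation
F = 55 * 32 * 0.93
F = 1637 N


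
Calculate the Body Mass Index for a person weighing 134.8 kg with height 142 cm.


BMI = weight / height^2
height = 142 cm = 1.42 m
BMI = 134.8 / 1.42^2
BMI = 66.85 kg/m^2


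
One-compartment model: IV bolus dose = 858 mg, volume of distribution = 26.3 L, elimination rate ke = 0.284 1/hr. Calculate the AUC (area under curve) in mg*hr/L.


C0 = Dose/Vd = 858/26.3 = 32.6236 mg/L
AUC = C0/ke = 32.6236/0.284
AUC = 114.9 mg*hr/L


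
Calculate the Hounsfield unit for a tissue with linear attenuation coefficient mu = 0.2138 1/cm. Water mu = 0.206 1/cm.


HU = ((mu_tissue - mu_water) / mu_water) * 1000
HU = ((0.2138 - 0.206) / 0.206) * 1000
HU = 37.86


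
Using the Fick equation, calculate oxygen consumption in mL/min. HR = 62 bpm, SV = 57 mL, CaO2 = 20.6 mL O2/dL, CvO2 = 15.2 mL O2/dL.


CO = HR*SV = 62*57/1000 = 3.534 L/min
a-v O2 diff = 20.6 - 15.2 = 5.4 mL/dL
VO2 = CO * (CaO2-CvO2) * 10 dL/L
VO2 = 3.534 * 5.4 * 10
VO2 = 190.8 mL/min


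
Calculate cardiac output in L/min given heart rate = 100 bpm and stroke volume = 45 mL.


CO = HR * SV
CO = 100 * 45 / 1000
CO = 4.5 L/min


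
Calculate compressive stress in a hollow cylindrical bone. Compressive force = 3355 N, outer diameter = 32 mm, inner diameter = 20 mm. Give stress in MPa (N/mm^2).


A = pi*(r_o^2 - r_i^2)
r_o = 16 mm, r_i = 10 mm
A = 490.088 mm^2
sigma = F/A = 3355 / 490.088
sigma = 6.846 MPa


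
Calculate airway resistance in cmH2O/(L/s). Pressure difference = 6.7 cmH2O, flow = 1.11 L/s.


R = dP / flow
R = 6.7 / 1.11
R = 6.036 cmH2O/(L/s)


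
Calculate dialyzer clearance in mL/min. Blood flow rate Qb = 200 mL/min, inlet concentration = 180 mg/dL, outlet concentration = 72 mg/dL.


K = Qb * (Cb_in - Cb_out) / Cb_in
K = 200 * (180 - 72) / 180
K = 120 mL/min


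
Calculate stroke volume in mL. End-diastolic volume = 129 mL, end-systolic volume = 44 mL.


SV = EDV - ESV
SV = 129 - 44
SV = 85 mL


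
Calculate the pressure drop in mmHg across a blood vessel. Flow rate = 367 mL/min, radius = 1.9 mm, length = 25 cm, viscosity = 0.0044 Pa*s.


dP = 8*mu*L*Q / (pi*r^4)
Q = 367 mL/min = 6.11667e-06 m^3/s
dP = 1314.72 Pa = 1314.72 / 133.322 mmHg = 9.861 mmHg


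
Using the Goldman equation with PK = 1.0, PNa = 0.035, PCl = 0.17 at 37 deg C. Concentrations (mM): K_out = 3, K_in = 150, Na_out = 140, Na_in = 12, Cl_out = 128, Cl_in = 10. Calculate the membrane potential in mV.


Vm = (RT/F)*ln((PK*Ko + PNa*Nao + PCl*Cli)/(PK*Ki + PNa*Nai + PCl*Clo))
Numer = 9.6, Denom = 172.18
Vm = -77.15 mV


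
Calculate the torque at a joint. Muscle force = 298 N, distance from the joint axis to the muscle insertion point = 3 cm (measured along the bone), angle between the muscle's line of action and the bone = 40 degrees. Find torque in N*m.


Torque = F * d * sin(theta)   (moment arm = d*sin(theta))
d = 3 cm = 0.03 m
Torque = 298 * 0.03 * sin(40)
Torque = 5.747 N*m


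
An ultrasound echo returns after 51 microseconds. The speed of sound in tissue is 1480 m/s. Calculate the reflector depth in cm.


depth = c * t / 2
t = 51 us = 5.1000e-05 s
depth = 1480 * 5.1000e-05 / 2
depth = 0.03774 m = 3.774 cm


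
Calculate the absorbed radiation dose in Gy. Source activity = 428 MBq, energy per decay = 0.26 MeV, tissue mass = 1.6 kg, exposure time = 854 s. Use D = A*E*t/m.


A = 428 MBq = 4.2800e+08 Bq
E = 0.26 MeV = 4.1652e-14 J
D = A*E*t/m = 4.2800e+08*4.1652e-14*854/1.6
D = 0.009515 Gy


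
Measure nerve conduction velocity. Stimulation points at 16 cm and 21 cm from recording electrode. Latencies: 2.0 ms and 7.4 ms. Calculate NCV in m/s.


Distance = (21 - 16) / 100 = 0.05 m
dt = (7.4 - 2.0) / 1000 = 0.0054 s
NCV = dist / dt = 9.259 m/s


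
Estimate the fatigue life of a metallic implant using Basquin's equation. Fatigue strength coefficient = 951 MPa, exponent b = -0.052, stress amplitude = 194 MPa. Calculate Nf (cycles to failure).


sigma_a = sigma_f' * (2Nf)^b
2Nf = (sigma_a/sigma_f')^(1/b)
2Nf = (194/951)^(1/-0.052)
2Nf = 1.8902321e+13
Nf = 9.4512e+12


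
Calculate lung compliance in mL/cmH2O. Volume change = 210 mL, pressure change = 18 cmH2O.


C = dV / dP
C = 210 / 18
C = 11.67 mL/cmH2O


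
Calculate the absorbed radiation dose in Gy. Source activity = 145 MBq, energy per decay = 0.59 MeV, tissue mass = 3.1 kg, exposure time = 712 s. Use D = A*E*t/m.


A = 145 MBq = 1.4500e+08 Bq
E = 0.59 MeV = 9.4518e-14 J
D = A*E*t/m = 1.4500e+08*9.4518e-14*712/3.1
D = 0.003148 Gy


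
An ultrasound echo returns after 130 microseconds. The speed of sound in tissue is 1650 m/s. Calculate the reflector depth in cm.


depth = c * t / 2
t = 130 us = 1.3000e-04 s
depth = 1650 * 1.3000e-04 / 2
depth = 0.10725 m = 10.725 cm


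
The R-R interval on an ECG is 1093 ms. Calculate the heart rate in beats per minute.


HR = 60 / RR_interval(s)
RR = 1093 ms = 1.093 s
HR = 60 / 1.093 = 54.89 bpm


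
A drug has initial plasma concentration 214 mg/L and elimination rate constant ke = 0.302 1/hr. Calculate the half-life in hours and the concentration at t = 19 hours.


t_half = ln(2) / ke = 0.693147 / 0.302 = 2.295 hr
C(t) = C0 * exp(-ke*t) = 214 * exp(-0.302*19)
C(19) = 0.6893 mg/L


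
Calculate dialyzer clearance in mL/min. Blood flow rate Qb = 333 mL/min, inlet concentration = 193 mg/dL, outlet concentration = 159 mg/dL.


K = Qb * (Cb_in - Cb_out) / Cb_in
K = 333 * (193 - 159) / 193
K = 58.66 mL/min


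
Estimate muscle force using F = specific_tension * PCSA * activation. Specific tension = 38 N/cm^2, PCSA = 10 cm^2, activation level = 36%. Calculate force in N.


F = sigma * PCSA * activation
F = 38 * 10 * 0.36
F = 136.8 N


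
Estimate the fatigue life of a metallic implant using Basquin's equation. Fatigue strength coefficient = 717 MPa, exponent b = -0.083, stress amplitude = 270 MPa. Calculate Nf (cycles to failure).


sigma_a = sigma_f' * (2Nf)^b
2Nf = (sigma_a/sigma_f')^(1/b)
2Nf = (270/717)^(1/-0.083)
2Nf = 128915.73
Nf = 6.446e+04


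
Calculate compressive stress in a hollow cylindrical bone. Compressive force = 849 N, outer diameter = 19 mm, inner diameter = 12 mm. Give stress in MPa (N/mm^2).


A = pi*(r_o^2 - r_i^2)
r_o = 9.5 mm, r_i = 6 mm
A = 170.431 mm^2
sigma = F/A = 849 / 170.431
sigma = 4.981 MPa


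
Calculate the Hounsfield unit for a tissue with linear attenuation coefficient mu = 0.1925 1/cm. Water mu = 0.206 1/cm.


HU = ((mu_tissue - mu_water) / mu_water) * 1000
HU = ((0.1925 - 0.206) / 0.206) * 1000
HU = -65.53


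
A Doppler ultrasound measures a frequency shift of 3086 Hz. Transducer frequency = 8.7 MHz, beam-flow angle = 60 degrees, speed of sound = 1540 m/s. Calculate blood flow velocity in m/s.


v = fd * c / (2 * f0 * cos(theta))
v = 3086 * 1540 / (2 * 8.7000e+06 * cos(60))
v = 0.5463 m/s


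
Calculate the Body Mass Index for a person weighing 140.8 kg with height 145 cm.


BMI = weight / height^2
height = 145 cm = 1.45 m
BMI = 140.8 / 1.45^2
BMI = 66.97 kg/m^2


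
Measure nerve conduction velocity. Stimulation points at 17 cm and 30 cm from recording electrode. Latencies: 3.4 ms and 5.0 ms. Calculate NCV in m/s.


Distance = (30 - 17) / 100 = 0.13 m
dt = (5.0 - 3.4) / 1000 = 0.0016 s
NCV = dist / dt = 81.25 m/s


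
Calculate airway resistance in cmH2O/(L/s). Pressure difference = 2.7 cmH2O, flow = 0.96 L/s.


R = dP / flow
R = 2.7 / 0.96
R = 2.813 cmH2O/(L/s)


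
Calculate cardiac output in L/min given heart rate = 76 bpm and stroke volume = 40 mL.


CO = HR * SV
CO = 76 * 40 / 1000
CO = 3.04 L/min


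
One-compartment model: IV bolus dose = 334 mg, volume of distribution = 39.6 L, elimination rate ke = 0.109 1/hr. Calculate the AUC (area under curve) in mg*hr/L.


C0 = Dose/Vd = 334/39.6 = 8.43434 mg/L
AUC = C0/ke = 8.43434/0.109
AUC = 77.38 mg*hr/L


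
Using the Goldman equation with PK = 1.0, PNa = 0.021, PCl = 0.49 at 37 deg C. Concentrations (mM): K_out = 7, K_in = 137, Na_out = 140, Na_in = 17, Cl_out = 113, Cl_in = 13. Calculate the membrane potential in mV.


Vm = (RT/F)*ln((PK*Ko + PNa*Nao + PCl*Cli)/(PK*Ki + PNa*Nai + PCl*Clo))
Numer = 16.31, Denom = 192.727
Vm = -66 mV


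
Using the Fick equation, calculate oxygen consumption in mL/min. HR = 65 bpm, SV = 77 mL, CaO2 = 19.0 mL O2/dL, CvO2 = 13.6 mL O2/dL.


CO = HR*SV = 65*77/1000 = 5.005 L/min
a-v O2 diff = 19.0 - 13.6 = 5.4 mL/dL
VO2 = CO * (CaO2-CvO2) * 10 dL/L
VO2 = 5.005 * 5.4 * 10
VO2 = 270.3 mL/min


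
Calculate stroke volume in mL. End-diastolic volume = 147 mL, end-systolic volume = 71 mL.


SV = EDV - ESV
SV = 147 - 71
SV = 76 mL


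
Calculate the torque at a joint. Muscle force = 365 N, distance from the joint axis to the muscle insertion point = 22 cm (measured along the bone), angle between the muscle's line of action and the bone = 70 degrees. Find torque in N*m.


Torque = F * d * sin(theta)   (moment arm = d*sin(theta))
d = 22 cm = 0.22 m
Torque = 365 * 0.22 * sin(70)
Torque = 75.46 N*m


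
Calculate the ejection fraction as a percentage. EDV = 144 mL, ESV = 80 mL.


SV = EDV - ESV = 144 - 80 = 64 mL
EF = SV/EDV * 100 = 64/144 * 100
EF = 44.44%


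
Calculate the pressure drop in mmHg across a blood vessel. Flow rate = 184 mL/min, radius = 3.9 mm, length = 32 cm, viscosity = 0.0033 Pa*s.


dP = 8*mu*L*Q / (pi*r^4)
Q = 184 mL/min = 3.06667e-06 m^3/s
dP = 35.6462 Pa = 35.6462 / 133.322 mmHg = 0.2674 mmHg


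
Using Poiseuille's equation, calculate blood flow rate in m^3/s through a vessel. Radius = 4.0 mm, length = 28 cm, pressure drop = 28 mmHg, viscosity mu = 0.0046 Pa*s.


Q = pi*r^4*dP / (8*mu*L)
r = 0.004 m, L = 0.28 m
dP = 28 mmHg = 3733.016 Pa
Q = 2.9137e-04 m^3/s


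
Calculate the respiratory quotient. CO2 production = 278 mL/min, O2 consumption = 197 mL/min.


RQ = VCO2 / VO2
RQ = 278 / 197
RQ = 1.411


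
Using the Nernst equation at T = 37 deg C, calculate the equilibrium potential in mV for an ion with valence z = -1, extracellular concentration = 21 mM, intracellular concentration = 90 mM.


E = (RT/(zF)) * ln(C_out/C_in)
T = 37 + 273.15 = 310.15 K
E = (8.314 * 310.15 / (-1 * 96485)) * ln(21/90)
E = 38.89 mV


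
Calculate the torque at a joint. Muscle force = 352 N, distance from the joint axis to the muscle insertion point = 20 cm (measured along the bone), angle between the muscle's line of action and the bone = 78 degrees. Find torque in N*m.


Torque = F * d * sin(theta)   (moment arm = d*sin(theta))
d = 20 cm = 0.2 m
Torque = 352 * 0.2 * sin(78)
Torque = 68.86 N*m


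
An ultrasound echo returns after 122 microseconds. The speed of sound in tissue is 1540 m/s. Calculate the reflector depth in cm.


depth = c * t / 2
t = 122 us = 1.2200e-04 s
depth = 1540 * 1.2200e-04 / 2
depth = 0.09394 m = 9.394 cm


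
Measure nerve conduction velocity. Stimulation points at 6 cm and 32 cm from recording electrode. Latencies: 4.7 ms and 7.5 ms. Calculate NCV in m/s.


Distance = (32 - 6) / 100 = 0.26 m
dt = (7.5 - 4.7) / 1000 = 0.0028 s
NCV = dist / dt = 92.86 m/s


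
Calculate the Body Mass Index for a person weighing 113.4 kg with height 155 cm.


BMI = weight / height^2
height = 155 cm = 1.55 m
BMI = 113.4 / 1.55^2
BMI = 47.2 kg/m^2


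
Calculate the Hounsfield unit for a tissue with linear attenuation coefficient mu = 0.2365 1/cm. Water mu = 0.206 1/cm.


HU = ((mu_tissue - mu_water) / mu_water) * 1000
HU = ((0.2365 - 0.206) / 0.206) * 1000
HU = 148.1


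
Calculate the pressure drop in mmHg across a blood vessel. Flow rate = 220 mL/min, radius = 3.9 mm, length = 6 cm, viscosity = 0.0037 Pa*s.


dP = 8*mu*L*Q / (pi*r^4)
Q = 220 mL/min = 3.66667e-06 m^3/s
dP = 8.95997 Pa = 8.95997 / 133.322 mmHg = 0.06721 mmHg


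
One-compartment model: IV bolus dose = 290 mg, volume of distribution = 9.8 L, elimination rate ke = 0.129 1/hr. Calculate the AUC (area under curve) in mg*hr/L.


C0 = Dose/Vd = 290/9.8 = 29.5918 mg/L
AUC = C0/ke = 29.5918/0.129
AUC = 229.4 mg*hr/L


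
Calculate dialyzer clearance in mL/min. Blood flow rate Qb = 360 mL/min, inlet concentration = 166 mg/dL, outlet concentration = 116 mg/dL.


K = Qb * (Cb_in - Cb_out) / Cb_in
K = 360 * (166 - 116) / 166
K = 108.4 mL/min


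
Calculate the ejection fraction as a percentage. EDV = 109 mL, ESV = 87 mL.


SV = EDV - ESV = 109 - 87 = 22 mL
EF = SV/EDV * 100 = 22/109 * 100
EF = 20.18%


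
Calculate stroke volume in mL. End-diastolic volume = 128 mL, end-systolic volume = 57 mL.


SV = EDV - ESV
SV = 128 - 57
SV = 71 mL


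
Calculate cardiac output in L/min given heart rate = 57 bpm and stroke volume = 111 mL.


CO = HR * SV
CO = 57 * 111 / 1000
CO = 6.327 L/min


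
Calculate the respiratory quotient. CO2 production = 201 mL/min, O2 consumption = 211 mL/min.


RQ = VCO2 / VO2
RQ = 201 / 211
RQ = 0.9526


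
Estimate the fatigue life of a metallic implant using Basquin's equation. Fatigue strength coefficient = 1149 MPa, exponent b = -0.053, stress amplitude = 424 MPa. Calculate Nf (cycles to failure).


sigma_a = sigma_f' * (2Nf)^b
2Nf = (sigma_a/sigma_f')^(1/b)
2Nf = (424/1149)^(1/-0.053)
2Nf = 1.4755252e+08
Nf = 7.3776e+07


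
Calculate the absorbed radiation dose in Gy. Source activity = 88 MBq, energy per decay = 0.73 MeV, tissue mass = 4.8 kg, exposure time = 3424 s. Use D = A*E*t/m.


A = 88 MBq = 8.8000e+07 Bq
E = 0.73 MeV = 1.16946e-13 J
D = A*E*t/m = 8.8000e+07*1.16946e-13*3424/4.8
D = 0.007341 Gy


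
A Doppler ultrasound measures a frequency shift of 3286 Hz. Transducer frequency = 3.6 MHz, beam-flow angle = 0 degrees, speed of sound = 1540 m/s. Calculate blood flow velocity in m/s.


v = fd * c / (2 * f0 * cos(theta))
v = 3286 * 1540 / (2 * 3.6000e+06 * cos(0))
v = 0.7028 m/s


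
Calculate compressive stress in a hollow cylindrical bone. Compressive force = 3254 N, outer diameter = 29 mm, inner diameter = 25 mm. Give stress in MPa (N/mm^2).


A = pi*(r_o^2 - r_i^2)
r_o = 14.5 mm, r_i = 12.5 mm
A = 169.646 mm^2
sigma = F/A = 3254 / 169.646
sigma = 19.18 MPa


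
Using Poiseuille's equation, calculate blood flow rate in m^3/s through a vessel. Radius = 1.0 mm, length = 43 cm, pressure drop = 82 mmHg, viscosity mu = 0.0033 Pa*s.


Q = pi*r^4*dP / (8*mu*L)
r = 0.001 m, L = 0.43 m
dP = 82 mmHg = 10932.404 Pa
Q = 3.0255e-06 m^3/s


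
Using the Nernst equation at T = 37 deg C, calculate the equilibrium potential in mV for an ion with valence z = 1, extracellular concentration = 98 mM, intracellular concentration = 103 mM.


E = (RT/(zF)) * ln(C_out/C_in)
T = 37 + 273.15 = 310.15 K
E = (8.314 * 310.15 / (1 * 96485)) * ln(98/103)
E = -1.33 mV


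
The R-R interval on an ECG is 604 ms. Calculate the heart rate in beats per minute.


HR = 60 / RR_interval(s)
RR = 604 ms = 0.604 s
HR = 60 / 0.604 = 99.34 bpm


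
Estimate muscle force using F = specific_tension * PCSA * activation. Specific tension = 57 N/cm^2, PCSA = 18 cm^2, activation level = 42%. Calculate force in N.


F = sigma * PCSA * activation
F = 57 * 18 * 0.42
F = 430.9 N


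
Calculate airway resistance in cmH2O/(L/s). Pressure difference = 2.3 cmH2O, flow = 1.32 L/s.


R = dP / flow
R = 2.3 / 1.32
R = 1.742 cmH2O/(L/s)


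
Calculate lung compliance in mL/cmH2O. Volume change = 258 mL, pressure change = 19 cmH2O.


C = dV / dP
C = 258 / 19
C = 13.58 mL/cmH2O


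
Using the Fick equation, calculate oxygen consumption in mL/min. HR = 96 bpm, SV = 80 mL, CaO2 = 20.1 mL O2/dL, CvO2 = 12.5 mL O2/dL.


CO = HR*SV = 96*80/1000 = 7.68 L/min
a-v O2 diff = 20.1 - 12.5 = 7.6 mL/dL
VO2 = CO * (CaO2-CvO2) * 10 dL/L
VO2 = 7.68 * 7.6 * 10
VO2 = 583.7 mL/min


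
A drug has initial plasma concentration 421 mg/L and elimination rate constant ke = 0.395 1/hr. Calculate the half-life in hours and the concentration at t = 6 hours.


t_half = ln(2) / ke = 0.693147 / 0.395 = 1.755 hr
C(t) = C0 * exp(-ke*t) = 421 * exp(-0.395*6)
C(6) = 39.36 mg/L


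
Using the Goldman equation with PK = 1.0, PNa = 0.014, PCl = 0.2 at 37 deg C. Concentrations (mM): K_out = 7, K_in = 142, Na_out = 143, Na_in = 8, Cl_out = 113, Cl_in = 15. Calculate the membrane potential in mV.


Vm = (RT/F)*ln((PK*Ko + PNa*Nao + PCl*Cli)/(PK*Ki + PNa*Nai + PCl*Clo))
Numer = 12.002, Denom = 164.712
Vm = -70 mV


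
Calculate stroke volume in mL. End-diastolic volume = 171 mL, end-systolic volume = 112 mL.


SV = EDV - ESV
SV = 171 - 112
SV = 59 mL


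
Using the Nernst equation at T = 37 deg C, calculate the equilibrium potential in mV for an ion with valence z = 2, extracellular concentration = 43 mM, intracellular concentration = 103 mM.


E = (RT/(zF)) * ln(C_out/C_in)
T = 37 + 273.15 = 310.15 K
E = (8.314 * 310.15 / (2 * 96485)) * ln(43/103)
E = -11.67 mV


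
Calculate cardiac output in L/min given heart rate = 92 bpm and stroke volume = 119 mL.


CO = HR * SV
CO = 92 * 119 / 1000
CO = 10.95 L/min


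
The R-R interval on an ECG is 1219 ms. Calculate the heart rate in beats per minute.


HR = 60 / RR_interval(s)
RR = 1219 ms = 1.219 s
HR = 60 / 1.219 = 49.22 bpm


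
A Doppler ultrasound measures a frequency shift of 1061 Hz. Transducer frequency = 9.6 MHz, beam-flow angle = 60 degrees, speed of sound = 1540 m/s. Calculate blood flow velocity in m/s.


v = fd * c / (2 * f0 * cos(theta))
v = 1061 * 1540 / (2 * 9.6000e+06 * cos(60))
v = 0.1702 m/s


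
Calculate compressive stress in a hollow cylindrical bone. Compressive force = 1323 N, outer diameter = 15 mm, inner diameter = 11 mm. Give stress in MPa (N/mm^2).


A = pi*(r_o^2 - r_i^2)
r_o = 7.5 mm, r_i = 5.5 mm
A = 81.6814 mm^2
sigma = F/A = 1323 / 81.6814
sigma = 16.2 MPa


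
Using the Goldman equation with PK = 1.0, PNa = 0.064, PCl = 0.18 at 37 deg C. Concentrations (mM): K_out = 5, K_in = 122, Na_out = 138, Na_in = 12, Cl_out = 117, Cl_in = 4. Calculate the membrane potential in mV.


Vm = (RT/F)*ln((PK*Ko + PNa*Nao + PCl*Cli)/(PK*Ki + PNa*Nai + PCl*Clo))
Numer = 14.552, Denom = 143.828
Vm = -61.22 mV


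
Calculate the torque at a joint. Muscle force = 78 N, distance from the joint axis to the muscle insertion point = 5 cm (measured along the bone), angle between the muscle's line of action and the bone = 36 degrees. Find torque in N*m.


Torque = F * d * sin(theta)   (moment arm = d*sin(theta))
d = 5 cm = 0.05 m
Torque = 78 * 0.05 * sin(36)
Torque = 2.292 N*m


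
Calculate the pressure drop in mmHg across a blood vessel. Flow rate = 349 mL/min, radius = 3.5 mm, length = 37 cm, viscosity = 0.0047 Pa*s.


dP = 8*mu*L*Q / (pi*r^4)
Q = 349 mL/min = 5.81667e-06 m^3/s
dP = 171.649 Pa = 171.649 / 133.322 mmHg = 1.287 mmHg


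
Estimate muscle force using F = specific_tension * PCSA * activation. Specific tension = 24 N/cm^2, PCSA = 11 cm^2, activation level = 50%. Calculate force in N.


F = sigma * PCSA * activation
F = 24 * 11 * 0.5
F = 132 N


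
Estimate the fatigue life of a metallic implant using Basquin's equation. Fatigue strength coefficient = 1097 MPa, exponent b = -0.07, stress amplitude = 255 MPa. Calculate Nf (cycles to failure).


sigma_a = sigma_f' * (2Nf)^b
2Nf = (sigma_a/sigma_f')^(1/b)
2Nf = (255/1097)^(1/-0.07)
2Nf = 1.1281785e+09
Nf = 5.6409e+08


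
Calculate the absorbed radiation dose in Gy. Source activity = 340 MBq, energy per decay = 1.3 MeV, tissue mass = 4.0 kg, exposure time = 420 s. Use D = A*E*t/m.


A = 340 MBq = 3.4000e+08 Bq
E = 1.3 MeV = 2.0826e-13 J
D = A*E*t/m = 3.4000e+08*2.0826e-13*420/4.0
D = 0.007435 Gy


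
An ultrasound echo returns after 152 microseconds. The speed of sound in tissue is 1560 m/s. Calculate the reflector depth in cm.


depth = c * t / 2
t = 152 us = 1.5200e-04 s
depth = 1560 * 1.5200e-04 / 2
depth = 0.11856 m = 11.856 cm
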